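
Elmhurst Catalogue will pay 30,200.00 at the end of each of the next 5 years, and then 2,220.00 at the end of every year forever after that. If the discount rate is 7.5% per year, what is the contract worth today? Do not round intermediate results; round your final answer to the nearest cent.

PV of 5-year annuity: 30,200.00 × [1 − (1+0.075)^−5] / 0.075 = 122185.72404
Perpetuity value at year 5: 2,220.00 / 0.075 = 29600.00000
PV of perpetuity: 29600.00000 / (1+0.075)^5 = 20618.13552
Total PV = 122185.72404 + 20618.13552 = 142803.85956

142803.86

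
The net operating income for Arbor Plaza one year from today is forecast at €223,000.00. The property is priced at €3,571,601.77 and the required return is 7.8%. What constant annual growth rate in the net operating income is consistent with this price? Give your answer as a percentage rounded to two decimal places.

P = D₁/(r−g) ⇒ g = r − D₁/P = 0.078 − €223,000.00/€3,571,601.77 = 0.015563

1.56%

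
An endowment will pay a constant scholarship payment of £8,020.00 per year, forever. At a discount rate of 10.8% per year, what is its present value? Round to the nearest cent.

£74259.26

Level perpetuity: PV = C / r = £8,020.00 / 0.108 = £74,259.26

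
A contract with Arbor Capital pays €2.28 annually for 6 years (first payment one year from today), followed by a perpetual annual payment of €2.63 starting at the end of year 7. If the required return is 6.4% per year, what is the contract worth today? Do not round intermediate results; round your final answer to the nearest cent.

€39.39

PV of 6-year annuity: €2.28 × [1 − (1+0.064)^−6] / 0.064 = 11.07197
Perpetuity value at year 6: €2.63 / 0.064 = 41.09375
PV of perpetuity: 41.09375 / (1+0.064)^6 = 28.32214
Total PV = 11.07197 + 28.32214 = 39.39411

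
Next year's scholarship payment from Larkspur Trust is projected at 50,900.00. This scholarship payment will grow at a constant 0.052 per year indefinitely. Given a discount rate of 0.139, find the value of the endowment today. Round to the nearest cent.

Growing perpetuity: P = D₁ / (r − g) = 50,900.0000 / (0.139 − 0.052) = 585,057.47

585057.47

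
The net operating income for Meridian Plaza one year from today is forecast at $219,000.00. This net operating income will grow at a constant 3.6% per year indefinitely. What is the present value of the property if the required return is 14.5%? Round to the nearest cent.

Growing perpetuity: P = D₁ / (r − g) = $219,000.0000 / (0.145 − 0.036) = $2,009,174.31

$2009174.31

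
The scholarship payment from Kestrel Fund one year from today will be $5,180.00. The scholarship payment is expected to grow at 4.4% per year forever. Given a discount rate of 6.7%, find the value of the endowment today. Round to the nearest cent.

Growing perpetuity: P = D₁ / (r − g) = $5,180.0000 / (0.067 − 0.044) = $225,217.39

$225217.39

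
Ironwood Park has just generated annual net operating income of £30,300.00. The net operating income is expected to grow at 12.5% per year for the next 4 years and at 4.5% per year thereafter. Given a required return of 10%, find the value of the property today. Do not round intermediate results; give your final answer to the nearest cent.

£758092.40

D_1 = 34087.50000
D_2 = 38348.43750
D_3 = 43141.99219
D_4 = 48534.74121
Terminal value at year 4: TV = D_4×(1+g_2)/(r−g_2) = 50718.80457/0.055 = 922160.08301
P_0 = D_1/(1+r)^1 + D_2/(1+r)^2 + D_3/(1+r)^3 + D_4/(1+r)^4 + TV/(1+r)^4
    = 30988.63636 + 31692.92355 + 32413.21727 + 33149.88130 + 629847.74469 = 758092.40318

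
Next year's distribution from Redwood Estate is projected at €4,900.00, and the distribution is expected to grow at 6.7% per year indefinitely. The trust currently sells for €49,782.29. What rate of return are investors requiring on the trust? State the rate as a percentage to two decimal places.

P = D₁/(r − g) ⇒ r = D₁/P + g = €4,900.0000/€49,782.29 + 0.067 = 0.098429 + 0.067 = 0.165429

16.54%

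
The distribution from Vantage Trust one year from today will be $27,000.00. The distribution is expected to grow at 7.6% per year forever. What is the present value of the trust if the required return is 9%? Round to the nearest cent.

Growing perpetuity: P = D₁ / (r − g) = $27,000.0000 / (0.09 − 0.076) = $1,928,571.43

$1928571.43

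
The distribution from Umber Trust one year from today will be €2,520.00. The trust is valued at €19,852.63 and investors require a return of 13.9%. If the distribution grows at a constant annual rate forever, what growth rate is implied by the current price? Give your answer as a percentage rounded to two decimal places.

P = D₁/(r−g) ⇒ g = r − D₁/P = 0.139 − €2,520.00/€19,852.63 = 0.012065

1.21%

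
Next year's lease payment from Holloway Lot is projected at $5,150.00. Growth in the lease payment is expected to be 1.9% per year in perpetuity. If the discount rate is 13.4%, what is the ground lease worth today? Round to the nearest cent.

Growing perpetuity: P = D₁ / (r − g) = $5,150.0000 / (0.134 − 0.019) = $44,782.61

$44782.61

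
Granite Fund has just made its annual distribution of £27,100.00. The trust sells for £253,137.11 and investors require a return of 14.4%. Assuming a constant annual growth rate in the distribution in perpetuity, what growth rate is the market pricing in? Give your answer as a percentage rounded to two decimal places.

3.34%

P = D₀(1+g)/(r−g) ⇒ P(r−g) = D₀(1+g) ⇒ g(P+D₀) = P·r − D₀
g = (P·r − D₀)/(P + D₀) = (£253,137.11×0.144 − £27,100.00) / (£253,137.11 + £27,100.00) = 0.033371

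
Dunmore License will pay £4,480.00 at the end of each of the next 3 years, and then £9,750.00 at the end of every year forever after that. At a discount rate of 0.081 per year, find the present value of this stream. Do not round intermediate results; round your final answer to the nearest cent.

£106813.54

PV of 3-year annuity: £4,480.00 × [1 − (1+0.081)^−3] / 0.081 = 11524.59377
Perpetuity value at year 3: £9,750.00 / 0.081 = 120370.37037
PV of perpetuity: 120370.37037 / (1+0.081)^3 = 95288.94419
Total PV = 11524.59377 + 95288.94419 = 106813.53796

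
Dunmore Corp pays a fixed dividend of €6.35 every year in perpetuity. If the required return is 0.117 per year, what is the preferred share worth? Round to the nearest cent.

Level perpetuity: PV = C / r = €6.35 / 0.117 = €54.27

€54.27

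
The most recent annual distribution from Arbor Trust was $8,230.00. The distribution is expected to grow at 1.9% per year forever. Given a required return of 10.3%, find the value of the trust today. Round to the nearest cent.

D₁ = D₀ × (1 + g) = $8,230.00 × 1.019 = $8,386.3700
Growing perpetuity: P = D₁ / (r − g) = $8,386.3700 / (0.103 − 0.019) = $99,837.74

$99837.74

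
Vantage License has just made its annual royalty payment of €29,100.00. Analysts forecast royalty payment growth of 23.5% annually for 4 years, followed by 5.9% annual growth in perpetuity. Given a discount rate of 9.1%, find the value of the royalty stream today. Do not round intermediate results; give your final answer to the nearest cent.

€1741498.17

D_1 = 35938.50000
D_2 = 44384.04750
D_3 = 54814.29866
D_4 = 67695.65885
Terminal value at year 4: TV = D_4×(1+g_2)/(r−g_2) = 71689.70272/0.032 = 2240303.21001
P_0 = D_1/(1+r)^1 + D_2/(1+r)^2 + D_3/(1+r)^3 + D_4/(1+r)^4 + TV/(1+r)^4
    = 32940.87993 + 37288.71376 + 42210.41383 + 47781.72418 + 1581276.43464 = 1741498.16634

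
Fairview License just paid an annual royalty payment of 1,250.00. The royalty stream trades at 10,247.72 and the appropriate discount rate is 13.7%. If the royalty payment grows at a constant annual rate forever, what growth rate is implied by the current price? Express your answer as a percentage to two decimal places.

P = D₀(1+g)/(r−g) ⇒ P(r−g) = D₀(1+g) ⇒ g(P+D₀) = P·r − D₀
g = (P·r − D₀)/(P + D₀) = (10,247.72×0.137 − 1,250.00) / (10,247.72 + 1,250.00) = 0.013389

1.34%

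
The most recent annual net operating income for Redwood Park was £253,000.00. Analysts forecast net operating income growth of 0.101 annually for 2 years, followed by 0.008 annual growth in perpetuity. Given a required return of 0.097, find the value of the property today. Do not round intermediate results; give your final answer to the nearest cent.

D_1 = 278553.00000
D_2 = 306686.85300
Terminal value at year 2: TV = D_2×(1+g_2)/(r−g_2) = 309140.34782/0.089 = 3473487.05420
P_0 = D_1/(1+r)^1 + D_2/(1+r)^2 + TV/(1+r)^2
    = 253922.51595 + 254848.39568 + 2886372.84099 = 3395143.75262

£3395143.75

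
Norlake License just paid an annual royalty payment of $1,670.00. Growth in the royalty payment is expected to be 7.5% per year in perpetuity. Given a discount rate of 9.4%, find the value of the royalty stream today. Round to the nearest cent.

$94486.84

D₁ = D₀ × (1 + g) = $1,670.00 × 1.075 = $1,795.2500
Growing perpetuity: P = D₁ / (r − g) = $1,795.2500 / (0.094 − 0.075) = $94,486.84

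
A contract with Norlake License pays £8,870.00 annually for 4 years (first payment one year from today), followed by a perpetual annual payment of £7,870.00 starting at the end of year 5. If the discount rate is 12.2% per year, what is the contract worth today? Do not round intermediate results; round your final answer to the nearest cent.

£67532.80

PV of 4-year annuity: £8,870.00 × [1 − (1+0.122)^−4] / 0.122 = 26828.19788
Perpetuity value at year 4: £7,870.00 / 0.122 = 64508.19672
PV of perpetuity: 64508.19672 / (1+0.122)^4 = 40704.59838
Total PV = 26828.19788 + 40704.59838 = 67532.79626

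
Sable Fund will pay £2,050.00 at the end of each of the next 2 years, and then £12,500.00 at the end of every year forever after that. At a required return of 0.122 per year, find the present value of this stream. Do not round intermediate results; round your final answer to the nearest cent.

PV of 2-year annuity: £2,050.00 × [1 − (1+0.122)^−2] / 0.122 = 3455.52092
Perpetuity value at year 2: £12,500.00 / 0.122 = 102459.01639
PV of perpetuity: 102459.01639 / (1+0.122)^2 = 81388.76687
Total PV = 3455.52092 + 81388.76687 = 84844.28779

£84844.29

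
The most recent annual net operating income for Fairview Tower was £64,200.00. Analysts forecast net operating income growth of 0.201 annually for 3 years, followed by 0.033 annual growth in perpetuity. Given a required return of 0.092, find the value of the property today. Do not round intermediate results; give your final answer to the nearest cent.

£1729027.38

D_1 = 77104.20000
D_2 = 92602.14420
D_3 = 111215.17518
Terminal value at year 3: TV = D_3×(1+g_2)/(r−g_2) = 114885.27597/0.059 = 1947208.06721
P_0 = D_1/(1+r)^1 + D_2/(1+r)^2 + D_3/(1+r)^3 + TV/(1+r)^3
    = 70608.24176 + 77656.13402 + 85407.52469 + 1495355.47463 = 1729027.37510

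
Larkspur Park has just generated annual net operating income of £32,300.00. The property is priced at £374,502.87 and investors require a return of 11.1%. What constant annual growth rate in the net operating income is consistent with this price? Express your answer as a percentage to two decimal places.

P = D₀(1+g)/(r−g) ⇒ P(r−g) = D₀(1+g) ⇒ g(P+D₀) = P·r − D₀
g = (P·r − D₀)/(P + D₀) = (£374,502.87×0.111 − £32,300.00) / (£374,502.87 + £32,300.00) = 0.022787

2.28%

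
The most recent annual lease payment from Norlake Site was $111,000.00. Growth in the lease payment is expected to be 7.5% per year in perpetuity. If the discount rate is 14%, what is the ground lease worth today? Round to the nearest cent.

D₁ = D₀ × (1 + g) = $111,000.00 × 1.075 = $119,325.0000
Growing perpetuity: P = D₁ / (r − g) = $119,325.0000 / (0.14 − 0.075) = $1,835,769.23

$1835769.23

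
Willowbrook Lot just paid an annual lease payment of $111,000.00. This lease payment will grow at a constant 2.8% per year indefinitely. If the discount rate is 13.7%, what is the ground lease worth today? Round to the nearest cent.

D₁ = D₀ × (1 + g) = $111,000.00 × 1.028 = $114,108.0000
Growing perpetuity: P = D₁ / (r − g) = $114,108.0000 / (0.137 − 0.028) = $1,046,862.39

$1046862.39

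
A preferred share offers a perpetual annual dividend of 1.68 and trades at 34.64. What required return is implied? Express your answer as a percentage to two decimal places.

4.85%

P = C/r ⇒ r = C/P = 1.68/34.64 = 0.048499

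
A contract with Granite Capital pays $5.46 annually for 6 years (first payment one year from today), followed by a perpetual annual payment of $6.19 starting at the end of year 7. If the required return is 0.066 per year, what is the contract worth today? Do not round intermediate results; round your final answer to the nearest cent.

PV of 6-year annuity: $5.46 × [1 − (1+0.066)^−6] / 0.066 = 26.34982
Perpetuity value at year 6: $6.19 / 0.066 = 93.78788
PV of perpetuity: 93.78788 / (1+0.066)^6 = 63.91510
Total PV = 26.34982 + 63.91510 = 90.26492

$90.26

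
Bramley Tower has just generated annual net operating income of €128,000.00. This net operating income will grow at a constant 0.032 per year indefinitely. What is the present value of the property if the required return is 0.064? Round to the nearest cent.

D₁ = D₀ × (1 + g) = €128,000.00 × 1.032 = €132,096.0000
Growing perpetuity: P = D₁ / (r − g) = €132,096.0000 / (0.064 − 0.032) = €4,128,000.00

€4128000.00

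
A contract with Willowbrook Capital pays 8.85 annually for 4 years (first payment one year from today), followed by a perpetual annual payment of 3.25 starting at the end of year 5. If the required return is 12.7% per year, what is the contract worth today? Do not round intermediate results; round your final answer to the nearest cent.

42.35

PV of 4-year annuity: 8.85 × [1 − (1+0.127)^−4] / 0.127 = 26.48900
Perpetuity value at year 4: 3.25 / 0.127 = 25.59055
PV of perpetuity: 25.59055 / (1+0.127)^4 = 15.86295
Total PV = 26.48900 + 15.86295 = 42.35196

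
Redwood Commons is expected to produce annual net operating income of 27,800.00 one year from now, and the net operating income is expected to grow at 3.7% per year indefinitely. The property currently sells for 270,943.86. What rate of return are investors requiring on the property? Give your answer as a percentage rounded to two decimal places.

P = D₁/(r − g) ⇒ r = D₁/P + g = 27,800.0000/270,943.86 + 0.037 = 0.102604 + 0.037 = 0.139604

13.96%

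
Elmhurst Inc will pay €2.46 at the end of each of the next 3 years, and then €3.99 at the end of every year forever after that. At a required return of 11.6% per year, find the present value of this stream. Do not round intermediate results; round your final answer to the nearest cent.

€30.70

PV of 3-year annuity: €2.46 × [1 − (1+0.116)^−3] / 0.116 = 5.94936
Perpetuity value at year 3: €3.99 / 0.116 = 34.39655
PV of perpetuity: 34.39655 / (1+0.116)^3 = 24.74699
Total PV = 5.94936 + 24.74699 = 30.69634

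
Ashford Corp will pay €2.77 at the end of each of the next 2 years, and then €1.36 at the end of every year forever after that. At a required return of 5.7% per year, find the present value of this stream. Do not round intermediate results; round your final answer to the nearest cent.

PV of 2-year annuity: €2.77 × [1 − (1+0.057)^−2] / 0.057 = 5.09993
Perpetuity value at year 2: €1.36 / 0.057 = 23.85965
PV of perpetuity: 23.85965 / (1+0.057)^2 = 21.35571
Total PV = 5.09993 + 21.35571 = 26.45564

€26.46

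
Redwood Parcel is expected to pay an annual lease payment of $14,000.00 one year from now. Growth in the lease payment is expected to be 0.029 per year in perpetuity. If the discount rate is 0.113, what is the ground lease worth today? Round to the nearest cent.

Growing perpetuity: P = D₁ / (r − g) = $14,000.0000 / (0.113 − 0.029) = $166,666.67

$166666.67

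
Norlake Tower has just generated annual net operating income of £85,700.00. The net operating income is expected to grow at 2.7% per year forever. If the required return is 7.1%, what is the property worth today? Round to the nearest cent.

£2000315.91

D₁ = D₀ × (1 + g) = £85,700.00 × 1.027 = £88,013.9000
Growing perpetuity: P = D₁ / (r − g) = £88,013.9000 / (0.071 − 0.027) = £2,000,315.91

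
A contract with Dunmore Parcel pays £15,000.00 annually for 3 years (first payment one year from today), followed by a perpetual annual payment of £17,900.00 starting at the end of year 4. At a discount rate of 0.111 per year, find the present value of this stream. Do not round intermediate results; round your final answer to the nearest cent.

£154186.80

PV of 3-year annuity: £15,000.00 × [1 − (1+0.111)^−3] / 0.111 = 36592.06166
Perpetuity value at year 3: £17,900.00 / 0.111 = 161261.26126
PV of perpetuity: 161261.26126 / (1+0.111)^3 = 117594.73435
Total PV = 36592.06166 + 117594.73435 = 154186.79601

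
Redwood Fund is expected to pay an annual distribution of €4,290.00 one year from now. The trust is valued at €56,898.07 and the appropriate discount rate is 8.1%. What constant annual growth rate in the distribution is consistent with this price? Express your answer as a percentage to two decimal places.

0.56%

P = D₁/(r−g) ⇒ g = r − D₁/P = 0.081 − €4,290.00/€56,898.07 = 0.005602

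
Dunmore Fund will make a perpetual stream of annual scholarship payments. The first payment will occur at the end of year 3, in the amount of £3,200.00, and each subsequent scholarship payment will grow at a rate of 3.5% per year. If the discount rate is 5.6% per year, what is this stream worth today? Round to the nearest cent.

Value at end of year 2: C₁ / (r − g) = £3,200.00 / (0.056 − 0.035) = £152,380.9524
Discount to today: PV = £152,380.9524 / (1 + 0.056)^2 = £152,380.9524 / 1.115136 = £136,647.86

£136647.86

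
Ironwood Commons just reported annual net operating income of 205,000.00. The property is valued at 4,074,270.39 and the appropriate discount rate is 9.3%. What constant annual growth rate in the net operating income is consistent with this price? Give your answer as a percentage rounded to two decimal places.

4.06%

P = D₀(1+g)/(r−g) ⇒ P(r−g) = D₀(1+g) ⇒ g(P+D₀) = P·r − D₀
g = (P·r − D₀)/(P + D₀) = (4,074,270.39×0.093 − 205,000.00) / (4,074,270.39 + 205,000.00) = 0.040639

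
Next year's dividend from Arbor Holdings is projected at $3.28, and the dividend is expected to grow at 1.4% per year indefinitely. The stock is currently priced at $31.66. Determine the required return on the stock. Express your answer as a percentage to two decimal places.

P = D₁/(r − g) ⇒ r = D₁/P + g = $3.2800/$31.66 + 0.014 = 0.103601 + 0.014 = 0.117601

11.76%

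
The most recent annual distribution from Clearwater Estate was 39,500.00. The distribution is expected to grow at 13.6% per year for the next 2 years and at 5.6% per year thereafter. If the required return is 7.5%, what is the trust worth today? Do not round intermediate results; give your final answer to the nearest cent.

D_1 = 44872.00000
D_2 = 50974.59200
Terminal value at year 2: TV = D_2×(1+g_2)/(r−g_2) = 53829.16915/0.019 = 2833114.16589
P_0 = D_1/(1+r)^1 + D_2/(1+r)^2 + TV/(1+r)^2
    = 41741.39535 + 44109.97685 + 2451586.08190 = 2537437.45410

2537437.45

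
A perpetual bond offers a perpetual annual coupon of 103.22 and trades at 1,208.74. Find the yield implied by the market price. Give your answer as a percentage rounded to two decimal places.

P = C/r ⇒ r = C/P = 103.22/1,208.74 = 0.085395

8.54%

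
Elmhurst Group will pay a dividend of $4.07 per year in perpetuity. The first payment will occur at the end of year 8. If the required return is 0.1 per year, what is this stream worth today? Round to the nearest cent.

$20.89

Value at end of year 7: C / r = $4.07 / 0.1 = $40.7000
Discount to today: PV = $40.7000 / (1 + 0.1)^7 = $40.7000 / 1.948717 = $20.89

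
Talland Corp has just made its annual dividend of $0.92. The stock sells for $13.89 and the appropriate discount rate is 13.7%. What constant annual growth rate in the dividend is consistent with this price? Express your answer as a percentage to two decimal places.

P = D₀(1+g)/(r−g) ⇒ P(r−g) = D₀(1+g) ⇒ g(P+D₀) = P·r − D₀
g = (P·r − D₀)/(P + D₀) = ($13.89×0.137 − $0.92) / ($13.89 + $0.92) = 0.066369

6.64%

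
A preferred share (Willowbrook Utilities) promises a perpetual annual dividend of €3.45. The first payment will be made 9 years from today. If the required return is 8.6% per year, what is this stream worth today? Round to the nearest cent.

Value at end of year 8: C / r = €3.45 / 0.086 = €40.1163
Discount to today: PV = €40.1163 / (1 + 0.086)^8 = €40.1163 / 1.934811 = €20.73

€20.73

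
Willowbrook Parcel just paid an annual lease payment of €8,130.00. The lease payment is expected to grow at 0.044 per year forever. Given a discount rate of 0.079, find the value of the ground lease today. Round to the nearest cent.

€242506.29

D₁ = D₀ × (1 + g) = €8,130.00 × 1.044 = €8,487.7200
Growing perpetuity: P = D₁ / (r − g) = €8,487.7200 / (0.079 − 0.044) = €242,506.29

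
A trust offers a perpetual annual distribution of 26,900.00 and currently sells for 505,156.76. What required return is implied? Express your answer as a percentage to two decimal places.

P = C/r ⇒ r = C/P = 26,900.00/505,156.76 = 0.053251

5.33%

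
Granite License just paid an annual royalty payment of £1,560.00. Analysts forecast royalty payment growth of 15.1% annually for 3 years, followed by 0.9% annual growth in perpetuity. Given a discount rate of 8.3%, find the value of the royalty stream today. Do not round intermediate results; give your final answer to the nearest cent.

D_1 = 1795.56000
D_2 = 2066.68956
D_3 = 2378.75968
Terminal value at year 3: TV = D_3×(1+g_2)/(r−g_2) = 2400.16852/0.074 = 32434.70974
P_0 = D_1/(1+r)^1 + D_2/(1+r)^2 + D_3/(1+r)^3 + TV/(1+r)^3
    = 1657.95014 + 1762.05042 + 1872.68702 + 25534.34053 = 30827.02811

£30827.03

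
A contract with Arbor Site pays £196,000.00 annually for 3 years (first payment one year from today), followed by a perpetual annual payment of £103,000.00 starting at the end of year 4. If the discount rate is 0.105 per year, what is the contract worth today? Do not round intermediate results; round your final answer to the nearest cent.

£1210208.86

PV of 3-year annuity: £196,000.00 × [1 − (1+0.105)^−3] / 0.105 = 483164.19861
Perpetuity value at year 3: £103,000.00 / 0.105 = 980952.38095
PV of perpetuity: 980952.38095 / (1+0.105)^3 = 727044.66433
Total PV = 483164.19861 + 727044.66433 = 1210208.86295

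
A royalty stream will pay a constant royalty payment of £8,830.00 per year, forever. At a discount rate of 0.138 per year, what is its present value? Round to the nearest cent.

Level perpetuity: PV = C / r = £8,830.00 / 0.138 = £63,985.51

£63985.51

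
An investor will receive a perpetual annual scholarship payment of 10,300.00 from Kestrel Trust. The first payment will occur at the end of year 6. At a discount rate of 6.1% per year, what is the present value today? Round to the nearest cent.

125582.89

Value at end of year 5: C / r = 10,300.00 / 0.061 = 168,852.4590
Discount to today: PV = 168,852.4590 / (1 + 0.061)^5 = 168,852.4590 / 1.344550 = 125,582.89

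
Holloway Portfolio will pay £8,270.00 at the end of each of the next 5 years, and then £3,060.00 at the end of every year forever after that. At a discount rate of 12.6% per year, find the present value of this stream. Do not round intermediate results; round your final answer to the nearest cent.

£42790.76

PV of 5-year annuity: £8,270.00 × [1 − (1+0.126)^−5] / 0.126 = 29373.65053
Perpetuity value at year 5: £3,060.00 / 0.126 = 24285.71429
PV of perpetuity: 24285.71429 / (1+0.126)^5 = 13417.10841
Total PV = 29373.65053 + 13417.10841 = 42790.75894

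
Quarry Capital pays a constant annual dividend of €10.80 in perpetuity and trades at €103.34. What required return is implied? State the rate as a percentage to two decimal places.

P = C/r ⇒ r = C/P = €10.80/€103.34 = 0.104509

10.45%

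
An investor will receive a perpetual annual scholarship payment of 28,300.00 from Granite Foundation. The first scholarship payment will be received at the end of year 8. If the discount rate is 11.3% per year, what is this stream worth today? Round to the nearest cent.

118370.05

Value at end of year 7: C / r = 28,300.00 / 0.113 = 250,442.4779
Discount to today: PV = 250,442.4779 / (1 + 0.113)^7 = 250,442.4779 / 2.115759 = 118,370.05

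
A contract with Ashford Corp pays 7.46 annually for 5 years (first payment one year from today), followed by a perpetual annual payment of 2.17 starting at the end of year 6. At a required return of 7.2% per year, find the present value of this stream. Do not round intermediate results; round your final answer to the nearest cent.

PV of 5-year annuity: 7.46 × [1 − (1+0.072)^−5] / 0.072 = 30.42437
Perpetuity value at year 5: 2.17 / 0.072 = 30.13889
PV of perpetuity: 30.13889 / (1+0.072)^5 = 21.28890
Total PV = 30.42437 + 21.28890 = 51.71328

51.71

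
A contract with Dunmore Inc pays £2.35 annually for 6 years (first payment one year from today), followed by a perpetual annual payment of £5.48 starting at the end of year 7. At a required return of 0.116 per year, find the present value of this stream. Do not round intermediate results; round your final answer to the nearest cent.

PV of 6-year annuity: £2.35 × [1 − (1+0.116)^−6] / 0.116 = 9.77226
Perpetuity value at year 6: £5.48 / 0.116 = 47.24138
PV of perpetuity: 47.24138 / (1+0.116)^6 = 24.45330
Total PV = 9.77226 + 24.45330 = 34.22556

£34.23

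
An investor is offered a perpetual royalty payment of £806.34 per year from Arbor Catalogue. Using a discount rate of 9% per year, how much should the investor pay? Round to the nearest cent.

£8959.33

Level perpetuity: PV = C / r = £806.34 / 0.09 = £8,959.33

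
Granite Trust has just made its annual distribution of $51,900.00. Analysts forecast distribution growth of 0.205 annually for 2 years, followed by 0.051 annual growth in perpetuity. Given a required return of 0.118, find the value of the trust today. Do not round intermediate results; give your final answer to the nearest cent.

D_1 = 62539.50000
D_2 = 75360.09750
Terminal value at year 2: TV = D_2×(1+g_2)/(r−g_2) = 79203.46247/0.067 = 1182141.23093
P_0 = D_1/(1+r)^1 + D_2/(1+r)^2 + TV/(1+r)^2
    = 55938.72987 + 60291.74374 + 945770.48759 = 1062000.96120

$1062000.96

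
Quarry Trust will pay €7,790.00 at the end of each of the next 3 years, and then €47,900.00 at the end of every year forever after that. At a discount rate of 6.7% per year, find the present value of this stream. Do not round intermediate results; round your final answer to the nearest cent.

€609084.43

PV of 3-year annuity: €7,790.00 × [1 − (1+0.067)^−3] / 0.067 = 20555.99438
Perpetuity value at year 3: €47,900.00 / 0.067 = 714925.37313
PV of perpetuity: 714925.37313 / (1+0.067)^3 = 588528.43721
Total PV = 20555.99438 + 588528.43721 = 609084.43159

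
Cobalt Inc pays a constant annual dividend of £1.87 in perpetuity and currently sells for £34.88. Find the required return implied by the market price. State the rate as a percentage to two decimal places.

5.36%

P = C/r ⇒ r = C/P = £1.87/£34.88 = 0.053612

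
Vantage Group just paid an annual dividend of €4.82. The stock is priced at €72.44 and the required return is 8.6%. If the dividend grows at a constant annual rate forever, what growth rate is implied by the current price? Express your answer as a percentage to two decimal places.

P = D₀(1+g)/(r−g) ⇒ P(r−g) = D₀(1+g) ⇒ g(P+D₀) = P·r − D₀
g = (P·r − D₀)/(P + D₀) = (€72.44×0.086 − €4.82) / (€72.44 + €4.82) = 0.018248

1.82%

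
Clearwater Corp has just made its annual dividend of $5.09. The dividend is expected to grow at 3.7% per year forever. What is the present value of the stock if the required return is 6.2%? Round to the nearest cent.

D₁ = D₀ × (1 + g) = $5.09 × 1.037 = $5.2783
Growing perpetuity: P = D₁ / (r − g) = $5.2783 / (0.062 − 0.037) = $211.13

$211.13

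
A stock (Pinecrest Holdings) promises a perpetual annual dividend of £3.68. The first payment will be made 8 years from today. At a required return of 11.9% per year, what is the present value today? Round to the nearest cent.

Value at end of year 7: C / r = £3.68 / 0.119 = £30.9244
Discount to today: PV = £30.9244 / (1 + 0.119)^7 = £30.9244 / 2.196902 = £14.08

£14.08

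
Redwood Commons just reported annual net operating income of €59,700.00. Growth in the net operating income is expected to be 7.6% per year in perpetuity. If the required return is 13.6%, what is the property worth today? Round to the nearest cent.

€1070620.00

D₁ = D₀ × (1 + g) = €59,700.00 × 1.076 = €64,237.2000
Growing perpetuity: P = D₁ / (r − g) = €64,237.2000 / (0.136 − 0.076) = €1,070,620.00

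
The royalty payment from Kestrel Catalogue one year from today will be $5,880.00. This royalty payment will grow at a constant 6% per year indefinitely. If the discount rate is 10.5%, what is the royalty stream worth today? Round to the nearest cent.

Growing perpetuity: P = D₁ / (r − g) = $5,880.0000 / (0.105 − 0.06) = $130,666.67

$130666.67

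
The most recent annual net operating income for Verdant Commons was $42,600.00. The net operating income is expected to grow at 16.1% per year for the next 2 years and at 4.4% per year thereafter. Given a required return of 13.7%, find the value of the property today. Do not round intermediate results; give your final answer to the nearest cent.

$586537.71

D_1 = 49458.60000
D_2 = 57421.43460
Terminal value at year 2: TV = D_2×(1+g_2)/(r−g_2) = 59947.97772/0.093 = 644601.91099
P_0 = D_1/(1+r)^1 + D_2/(1+r)^2 + TV/(1+r)^2
    = 43499.20844 + 44417.39754 + 498621.10787 = 586537.71385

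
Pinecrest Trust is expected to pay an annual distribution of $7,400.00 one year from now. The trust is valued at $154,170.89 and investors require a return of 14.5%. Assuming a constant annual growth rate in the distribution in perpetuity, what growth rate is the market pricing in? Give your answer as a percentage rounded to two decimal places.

P = D₁/(r−g) ⇒ g = r − D₁/P = 0.145 − $7,400.00/$154,170.89 = 0.097001

9.70%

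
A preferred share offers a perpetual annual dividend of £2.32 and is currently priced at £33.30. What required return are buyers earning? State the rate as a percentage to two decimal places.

6.97%

P = C/r ⇒ r = C/P = £2.32/£33.30 = 0.069670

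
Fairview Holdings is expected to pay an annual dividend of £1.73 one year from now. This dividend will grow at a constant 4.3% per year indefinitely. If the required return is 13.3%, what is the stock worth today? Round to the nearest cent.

£19.22

Growing perpetuity: P = D₁ / (r − g) = £1.7300 / (0.133 − 0.043) = £19.22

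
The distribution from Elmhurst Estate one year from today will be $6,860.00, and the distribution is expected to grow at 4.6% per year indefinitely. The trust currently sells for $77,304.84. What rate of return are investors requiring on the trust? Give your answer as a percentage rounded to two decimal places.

P = D₁/(r − g) ⇒ r = D₁/P + g = $6,860.0000/$77,304.84 + 0.046 = 0.088740 + 0.046 = 0.134740

13.47%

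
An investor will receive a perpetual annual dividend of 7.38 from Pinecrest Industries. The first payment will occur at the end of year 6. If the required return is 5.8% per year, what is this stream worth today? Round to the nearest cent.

95.98

Value at end of year 5: C / r = 7.38 / 0.058 = 127.2414
Discount to today: PV = 127.2414 / (1 + 0.058)^5 = 127.2414 / 1.325648 = 95.98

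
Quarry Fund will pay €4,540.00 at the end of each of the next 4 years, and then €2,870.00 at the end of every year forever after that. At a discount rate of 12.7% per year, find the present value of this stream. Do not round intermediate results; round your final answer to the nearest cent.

€27596.92

PV of 4-year annuity: €4,540.00 × [1 − (1+0.127)^−4] / 0.127 = 13588.70953
Perpetuity value at year 4: €2,870.00 / 0.127 = 22598.42520
PV of perpetuity: 22598.42520 / (1+0.127)^4 = 14008.20574
Total PV = 13588.70953 + 14008.20574 = 27596.91527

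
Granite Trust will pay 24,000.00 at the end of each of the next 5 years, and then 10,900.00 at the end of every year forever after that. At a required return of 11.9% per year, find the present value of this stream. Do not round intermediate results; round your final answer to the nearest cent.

138936.43

PV of 5-year annuity: 24,000.00 × [1 − (1+0.119)^−5] / 0.119 = 86729.38271
Perpetuity value at year 5: 10,900.00 / 0.119 = 91596.63866
PV of perpetuity: 91596.63866 / (1+0.119)^5 = 52207.04401
Total PV = 86729.38271 + 52207.04401 = 138936.42672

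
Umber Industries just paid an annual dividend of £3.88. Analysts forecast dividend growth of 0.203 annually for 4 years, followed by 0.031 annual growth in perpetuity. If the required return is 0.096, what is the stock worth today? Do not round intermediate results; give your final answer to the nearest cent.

D_1 = 4.66764
D_2 = 5.61517
D_3 = 6.75505
D_4 = 8.12633
Terminal value at year 4: TV = D_4×(1+g_2)/(r−g_2) = 8.37824/0.065 = 128.89603
P_0 = D_1/(1+r)^1 + D_2/(1+r)^2 + D_3/(1+r)^3 + D_4/(1+r)^4 + TV/(1+r)^4
    = 4.25880 + 4.67457 + 5.13094 + 5.63186 + 89.33000 = 109.02617

£109.03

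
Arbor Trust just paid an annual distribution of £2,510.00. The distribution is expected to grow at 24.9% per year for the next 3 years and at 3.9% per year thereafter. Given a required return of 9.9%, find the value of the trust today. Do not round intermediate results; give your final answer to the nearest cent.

£73580.62

D_1 = 3134.99000
D_2 = 3915.60251
D_3 = 4890.58753
Terminal value at year 3: TV = D_3×(1+g_2)/(r−g_2) = 5081.32045/0.06 = 84688.67415
P_0 = D_1/(1+r)^1 + D_2/(1+r)^2 + D_3/(1+r)^3 + TV/(1+r)^3
    = 2852.58417 + 3241.92687 + 3684.41006 + 63801.70086 = 73580.62195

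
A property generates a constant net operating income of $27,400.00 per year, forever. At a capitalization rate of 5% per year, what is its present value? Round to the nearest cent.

Level perpetuity: PV = C / r = $27,400.00 / 0.05 = $548,000.00

$548000.00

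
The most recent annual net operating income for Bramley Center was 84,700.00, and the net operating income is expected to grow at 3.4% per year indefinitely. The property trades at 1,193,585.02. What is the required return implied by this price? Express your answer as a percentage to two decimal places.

D₁ = 84,700.00 × 1.034 = 87,579.8000
P = D₁/(r − g) ⇒ r = D₁/P + g = 87,579.8000/1,193,585.02 + 0.034 = 0.073375 + 0.034 = 0.107375

10.74%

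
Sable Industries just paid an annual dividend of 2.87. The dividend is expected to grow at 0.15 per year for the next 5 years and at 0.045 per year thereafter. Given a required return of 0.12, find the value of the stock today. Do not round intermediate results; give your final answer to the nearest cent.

D_1 = 3.30050
D_2 = 3.79557
D_3 = 4.36491
D_4 = 5.01965
D_5 = 5.77260
Terminal value at year 5: TV = D_5×(1+g_2)/(r−g_2) = 6.03236/0.075 = 80.43149
P_0 = D_1/(1+r)^1 + D_2/(1+r)^2 + D_3/(1+r)^3 + D_4/(1+r)^4 + D_5/(1+r)^5 + TV/(1+r)^5
    = 2.94687 + 3.02581 + 3.10686 + 3.19008 + 3.27553 + 45.63899 = 61.18413

61.18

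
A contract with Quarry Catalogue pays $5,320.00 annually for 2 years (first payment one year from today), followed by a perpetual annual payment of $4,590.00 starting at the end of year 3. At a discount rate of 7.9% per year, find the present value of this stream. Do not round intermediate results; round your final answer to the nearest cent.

$59404.84

PV of 2-year annuity: $5,320.00 × [1 − (1+0.079)^−2] / 0.079 = 9499.99184
Perpetuity value at year 2: $4,590.00 / 0.079 = 58101.26582
PV of perpetuity: 58101.26582 / (1+0.079)^2 = 49904.84429
Total PV = 9499.99184 + 49904.84429 = 59404.83613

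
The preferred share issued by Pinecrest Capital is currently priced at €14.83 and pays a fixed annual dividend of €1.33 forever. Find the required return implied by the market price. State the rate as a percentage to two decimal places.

8.97%

P = C/r ⇒ r = C/P = €1.33/€14.83 = 0.089683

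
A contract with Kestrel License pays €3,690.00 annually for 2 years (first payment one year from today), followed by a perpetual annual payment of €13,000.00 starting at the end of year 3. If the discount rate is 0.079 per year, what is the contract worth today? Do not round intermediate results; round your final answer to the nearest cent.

PV of 2-year annuity: €3,690.00 × [1 − (1+0.079)^−2] / 0.079 = 6589.28005
Perpetuity value at year 2: €13,000.00 / 0.079 = 164556.96203
PV of perpetuity: 164556.96203 / (1+0.079)^2 = 141342.69625
Total PV = 6589.28005 + 141342.69625 = 147931.97631

€147931.98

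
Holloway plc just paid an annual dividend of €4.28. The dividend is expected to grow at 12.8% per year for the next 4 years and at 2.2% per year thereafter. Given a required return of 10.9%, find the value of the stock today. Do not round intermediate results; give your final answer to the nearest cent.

€71.68

D_1 = 4.82784
D_2 = 5.44580
D_3 = 6.14287
D_4 = 6.92915
Terminal value at year 4: TV = D_4×(1+g_2)/(r−g_2) = 7.08159/0.087 = 81.39764
P_0 = D_1/(1+r)^1 + D_2/(1+r)^2 + D_3/(1+r)^3 + D_4/(1+r)^4 + TV/(1+r)^4
    = 4.35333 + 4.42791 + 4.50377 + 4.58093 + 53.81280 = 71.67875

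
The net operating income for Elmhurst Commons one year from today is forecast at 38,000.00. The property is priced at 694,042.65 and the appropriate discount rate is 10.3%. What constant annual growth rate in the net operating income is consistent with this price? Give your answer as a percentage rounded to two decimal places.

P = D₁/(r−g) ⇒ g = r − D₁/P = 0.103 − 38,000.00/694,042.65 = 0.048248

4.82%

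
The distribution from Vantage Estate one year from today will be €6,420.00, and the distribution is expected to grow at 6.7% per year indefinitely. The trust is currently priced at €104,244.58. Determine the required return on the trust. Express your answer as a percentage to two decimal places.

P = D₁/(r − g) ⇒ r = D₁/P + g = €6,420.0000/€104,244.58 + 0.067 = 0.061586 + 0.067 = 0.128586

12.86%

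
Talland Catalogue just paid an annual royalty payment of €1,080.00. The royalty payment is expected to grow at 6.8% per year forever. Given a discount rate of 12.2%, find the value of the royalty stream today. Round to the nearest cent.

D₁ = D₀ × (1 + g) = €1,080.00 × 1.068 = €1,153.4400
Growing perpetuity: P = D₁ / (r − g) = €1,153.4400 / (0.122 − 0.068) = €21,360.00

€21360.00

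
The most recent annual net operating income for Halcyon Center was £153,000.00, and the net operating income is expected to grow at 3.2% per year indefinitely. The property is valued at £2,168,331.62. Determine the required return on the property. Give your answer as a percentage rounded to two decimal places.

10.48%

D₁ = £153,000.00 × 1.032 = £157,896.0000
P = D₁/(r − g) ⇒ r = D₁/P + g = £157,896.0000/£2,168,331.62 + 0.032 = 0.072819 + 0.032 = 0.104819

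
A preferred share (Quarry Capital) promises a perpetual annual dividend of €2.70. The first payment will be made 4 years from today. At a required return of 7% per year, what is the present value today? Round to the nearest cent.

Value at end of year 3: C / r = €2.70 / 0.07 = €38.5714
Discount to today: PV = €38.5714 / (1 + 0.07)^3 = €38.5714 / 1.225043 = €31.49

€31.49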